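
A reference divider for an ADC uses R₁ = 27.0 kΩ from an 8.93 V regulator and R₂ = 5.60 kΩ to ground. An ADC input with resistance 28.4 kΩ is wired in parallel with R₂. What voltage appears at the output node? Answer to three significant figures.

V_out ≈ 1.32 V

The load sits in parallel with R₂: R₂‖R_L = (5.60 × 28.4) / (5.60 + 28.4) = 4.678 kΩ.
V_out = 8.93 × 4.678 / (27.0 + 4.678) = 8.93 × 4.678/31.68 = 1.32 V.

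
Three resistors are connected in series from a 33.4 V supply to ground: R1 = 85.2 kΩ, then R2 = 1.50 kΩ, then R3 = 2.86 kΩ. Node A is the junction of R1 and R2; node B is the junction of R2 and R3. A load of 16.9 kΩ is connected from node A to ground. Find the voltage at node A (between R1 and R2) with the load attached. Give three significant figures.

V ≈ 1.31 V

Below node A the series string R2+R3 = 4.360 kΩ sits in parallel with the 16.9 kΩ load: 3.466 kΩ.
V_A = 33.4 × 3.466/(85.2 + 3.466) = 1.31 V.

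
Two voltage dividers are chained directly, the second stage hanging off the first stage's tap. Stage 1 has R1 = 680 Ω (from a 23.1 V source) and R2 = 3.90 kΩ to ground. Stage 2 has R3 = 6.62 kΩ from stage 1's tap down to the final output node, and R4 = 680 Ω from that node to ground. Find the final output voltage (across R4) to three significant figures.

V_out ≈ 1.70 V

Stage 2 presents R3+R4 = 7300 Ω as a load on stage 1's tap.
Stage 1's lower leg becomes R2‖(R3+R4) = 2542 Ω, so V_mid = 23.1 × 2542/3222 = 18.22 V.
Stage 2 is itself unloaded: V_out = V_mid × R4/(R3+R4) = 18.22 × 680/7300 = 1.70 V.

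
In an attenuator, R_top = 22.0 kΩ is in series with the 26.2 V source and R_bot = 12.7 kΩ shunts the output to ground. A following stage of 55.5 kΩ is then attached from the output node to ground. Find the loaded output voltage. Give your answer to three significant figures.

The load sits in parallel with R_bot: R_bot‖R_L = (12.7 × 55.5) / (12.7 + 55.5) = 10.34 kΩ.
V_out = 26.2 × 10.34 / (22.0 + 10.34) = 26.2 × 10.34/32.34 = 8.37 V.

V_out ≈ 8.37 V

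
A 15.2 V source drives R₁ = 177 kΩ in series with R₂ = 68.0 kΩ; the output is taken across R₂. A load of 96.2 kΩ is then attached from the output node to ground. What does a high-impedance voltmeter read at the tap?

V_out ≈ 2.79 V

The load sits in parallel with R₂: R₂‖R_L = (68.0 × 96.2) / (68.0 + 96.2) = 39.84 kΩ.
V_out = 15.2 × 39.84 / (177 + 39.84) = 15.2 × 39.84/216.8 = 2.79 V.
(Unloaded it would have been 4.22 V.)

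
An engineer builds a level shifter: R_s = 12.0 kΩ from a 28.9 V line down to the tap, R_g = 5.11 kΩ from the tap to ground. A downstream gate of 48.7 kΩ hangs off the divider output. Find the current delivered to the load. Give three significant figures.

I_L ≈ 0.165 mA

R_g‖R_L = 4.625 kΩ; V_out = 28.9 × 4.625/16.62 = 8.040 V.
I_L = V_out / R_L = 8.040 / 48.7 kΩ = 0.165 mA.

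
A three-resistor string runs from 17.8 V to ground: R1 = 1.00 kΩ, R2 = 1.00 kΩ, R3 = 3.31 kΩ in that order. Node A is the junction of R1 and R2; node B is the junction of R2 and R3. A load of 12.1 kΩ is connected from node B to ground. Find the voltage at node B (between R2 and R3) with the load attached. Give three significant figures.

V ≈ 10.1 V

At node B, R3 is in parallel with the load: R3‖R_L = 2.599 kΩ.
Below node A the resistance is R2 + (R3‖R_L) = 3.599 kΩ, so V_A = 17.8 × 3.599/4.599 = 13.93 V.
Then V_B = V_A × (R3‖R_L)/(R2 + R3‖R_L) = 13.93 × 2.599/3.599 = 10.1 V.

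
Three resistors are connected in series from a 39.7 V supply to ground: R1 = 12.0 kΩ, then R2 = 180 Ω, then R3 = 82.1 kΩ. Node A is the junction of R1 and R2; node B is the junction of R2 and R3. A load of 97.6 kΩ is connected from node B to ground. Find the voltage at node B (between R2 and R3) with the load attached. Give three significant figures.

At node B, R3 is in parallel with the load: R3‖R_L = 44590 Ω.
Below node A the resistance is R2 + (R3‖R_L) = 44770 Ω, so V_A = 39.7 × 44770/56770 = 31.31 V.
Then V_B = V_A × (R3‖R_L)/(R2 + R3‖R_L) = 31.31 × 44590/44770 = 31.2 V.

V ≈ 31.2 V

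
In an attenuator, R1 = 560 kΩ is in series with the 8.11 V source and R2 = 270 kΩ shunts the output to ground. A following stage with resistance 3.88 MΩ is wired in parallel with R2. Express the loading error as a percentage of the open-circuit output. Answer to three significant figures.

The divider's output (Thévenin) resistance is R1‖R2 = 182.2 kΩ.
Fractional drop under load = R_th/(R_th + R_L) = 182.2 / (182.2 + 3880) = 0.04485.
So the output falls by 4.48 %.

4.48 %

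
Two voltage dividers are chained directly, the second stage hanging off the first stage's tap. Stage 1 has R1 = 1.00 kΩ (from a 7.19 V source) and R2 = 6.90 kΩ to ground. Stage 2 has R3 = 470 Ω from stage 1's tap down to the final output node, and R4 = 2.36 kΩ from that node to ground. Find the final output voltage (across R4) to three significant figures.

V_out ≈ 4.00 V

Stage 2 presents R3+R4 = 2830 Ω as a load on stage 1's tap.
Stage 1's lower leg becomes R2‖(R3+R4) = 2007 Ω, so V_mid = 7.19 × 2007/3007 = 4.799 V.
Stage 2 is itself unloaded: V_out = V_mid × R4/(R3+R4) = 4.799 × 2360/2830 = 4.00 V.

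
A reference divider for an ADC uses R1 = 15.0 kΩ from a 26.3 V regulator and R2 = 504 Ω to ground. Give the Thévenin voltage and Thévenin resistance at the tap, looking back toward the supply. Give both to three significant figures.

V_th = 0.855 V, R_th = 488 Ω

V_th is the open-circuit tap voltage: 26.3 × 504/(15000 + 504) = 0.855 V.
With the supply zeroed, R1 and R2 appear in parallel from the tap: R_th = R1‖R2 = (15000 × 504)/15500 = 488 Ω.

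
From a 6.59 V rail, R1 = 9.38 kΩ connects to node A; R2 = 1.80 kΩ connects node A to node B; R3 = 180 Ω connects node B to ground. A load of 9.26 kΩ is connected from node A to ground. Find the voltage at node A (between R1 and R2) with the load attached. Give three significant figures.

V ≈ 0.976 V

Below node A the series string R2+R3 = 1980 Ω sits in parallel with the 9260 Ω load: 1631 Ω.
V_A = 6.59 × 1631/(9380 + 1631) = 0.976 V.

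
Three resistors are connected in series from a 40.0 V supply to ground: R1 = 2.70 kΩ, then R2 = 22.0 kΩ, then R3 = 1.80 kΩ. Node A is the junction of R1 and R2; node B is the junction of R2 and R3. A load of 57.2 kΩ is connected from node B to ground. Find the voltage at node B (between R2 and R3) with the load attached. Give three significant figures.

V ≈ 2.64 V

At node B, R3 is in parallel with the load: R3‖R_L = 1.745 kΩ.
Below node A the resistance is R2 + (R3‖R_L) = 23.75 kΩ, so V_A = 40.0 × 23.75/26.45 = 35.92 V.
Then V_B = V_A × (R3‖R_L)/(R2 + R3‖R_L) = 35.92 × 1.745/23.75 = 2.64 V.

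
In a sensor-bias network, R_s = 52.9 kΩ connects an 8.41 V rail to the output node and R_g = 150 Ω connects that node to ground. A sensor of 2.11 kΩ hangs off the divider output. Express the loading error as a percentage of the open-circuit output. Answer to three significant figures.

The divider's output (Thévenin) resistance is R_s‖R_g = 149.6 Ω.
Fractional drop under load = R_th/(R_th + R_L) = 149.6 / (149.6 + 2110) = 0.06620.
So the output falls by 6.62 %.

6.62 %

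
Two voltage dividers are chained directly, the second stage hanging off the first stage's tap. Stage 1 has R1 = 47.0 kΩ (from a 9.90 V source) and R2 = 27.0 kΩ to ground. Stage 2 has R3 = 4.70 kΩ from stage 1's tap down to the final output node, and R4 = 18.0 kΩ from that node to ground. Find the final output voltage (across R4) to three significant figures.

V_out ≈ 1.63 V

Stage 2 presents R3+R4 = 22.70 kΩ as a load on stage 1's tap.
Stage 1's lower leg becomes R2‖(R3+R4) = 12.33 kΩ, so V_mid = 9.90 × 12.33/59.33 = 2.058 V.
Stage 2 is itself unloaded: V_out = V_mid × R4/(R3+R4) = 2.058 × 18.0/22.70 = 1.63 V.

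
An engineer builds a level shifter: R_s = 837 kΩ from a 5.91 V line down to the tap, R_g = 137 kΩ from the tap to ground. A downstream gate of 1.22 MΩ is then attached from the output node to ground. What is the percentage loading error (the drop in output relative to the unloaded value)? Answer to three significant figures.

The divider's output (Thévenin) resistance is R_s‖R_g = 117.7 kΩ.
Fractional drop under load = R_th/(R_th + R_L) = 117.7 / (117.7 + 1220) = 0.08801.
So the output falls by 8.80 %.

8.80 %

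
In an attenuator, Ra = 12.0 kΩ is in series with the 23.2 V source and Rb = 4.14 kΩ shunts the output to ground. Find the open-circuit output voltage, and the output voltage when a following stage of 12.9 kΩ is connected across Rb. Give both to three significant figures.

Unloaded: 5.95 V; loaded: 4.80 V

Open-circuit: V = 23.2 × 4.14/(12.0 + 4.14) = 5.95 V.
With the load, Rb becomes Rb‖R_L = 3.134 kΩ, so V = 23.2 × 3.134/15.13 = 4.80 V.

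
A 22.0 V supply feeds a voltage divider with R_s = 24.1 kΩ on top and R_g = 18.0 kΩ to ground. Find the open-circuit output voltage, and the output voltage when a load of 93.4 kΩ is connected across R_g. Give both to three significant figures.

Open-circuit: V = 22.0 × 18.0/(24.1 + 18.0) = 9.41 V.
With the load, R_g becomes R_g‖R_L = 15.09 kΩ, so V = 22.0 × 15.09/39.19 = 8.47 V.

Unloaded: 9.41 V; loaded: 8.47 V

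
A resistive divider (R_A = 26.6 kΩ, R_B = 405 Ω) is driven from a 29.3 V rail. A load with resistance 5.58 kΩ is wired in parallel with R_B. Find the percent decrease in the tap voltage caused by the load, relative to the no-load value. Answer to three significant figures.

The divider's output (Thévenin) resistance is R_A‖R_B = 398.9 Ω.
Fractional drop under load = R_th/(R_th + R_L) = 398.9 / (398.9 + 5580) = 0.06672.
So the output falls by 6.67 %.

6.67 %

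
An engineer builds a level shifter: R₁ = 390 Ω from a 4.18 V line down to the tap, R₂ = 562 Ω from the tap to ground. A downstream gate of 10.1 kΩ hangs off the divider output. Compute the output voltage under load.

V_out ≈ 2.41 V

The load sits in parallel with R₂: R₂‖R_L = (562 × 10100) / (562 + 10100) = 532.4 Ω.
V_out = 4.18 × 532.4 / (390 + 532.4) = 4.18 × 532.4/922.4 = 2.41 V.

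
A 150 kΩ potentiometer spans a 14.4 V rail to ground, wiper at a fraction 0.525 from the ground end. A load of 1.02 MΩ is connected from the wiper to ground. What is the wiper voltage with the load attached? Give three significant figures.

The wiper splits the pot into (1−α)R = 71.25 kΩ above and αR = 78.75 kΩ below.
Lower section ‖ load = 73.11 kΩ.
V_wiper = 14.4 × 73.11/(71.25 + 73.11) = 7.29 V.

V ≈ 7.29 V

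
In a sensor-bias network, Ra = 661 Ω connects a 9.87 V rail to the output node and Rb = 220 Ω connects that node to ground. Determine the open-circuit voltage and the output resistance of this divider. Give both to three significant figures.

V_th is the open-circuit tap voltage: 9.87 × 220/(661 + 220) = 2.46 V.
With the supply zeroed, Ra and Rb appear in parallel from the tap: R_th = Ra‖Rb = (661 × 220)/881.0 = 165 Ω.

V_th = 2.46 V, R_th = 165 Ω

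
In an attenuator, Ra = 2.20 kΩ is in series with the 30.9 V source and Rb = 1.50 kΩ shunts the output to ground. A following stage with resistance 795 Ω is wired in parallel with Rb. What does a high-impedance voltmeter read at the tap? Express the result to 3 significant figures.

The load sits in parallel with Rb: Rb‖R_L = (1500 × 795) / (1500 + 795) = 519.6 Ω.
V_out = 30.9 × 519.6 / (2200 + 519.6) = 30.9 × 519.6/2720 = 5.90 V.
(Unloaded it would have been 12.5 V.)

V_out ≈ 5.90 V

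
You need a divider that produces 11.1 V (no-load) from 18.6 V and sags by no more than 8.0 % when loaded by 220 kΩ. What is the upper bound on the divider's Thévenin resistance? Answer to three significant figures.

Loading drop = R_th/(R_th + R_L) ≤ 0.0800, so R_th ≤ R_L · ε/(1−ε) = 220 kΩ × 0.0800/0.9200 = 19.1 kΩ.

R_th ≤ 19.1 kΩ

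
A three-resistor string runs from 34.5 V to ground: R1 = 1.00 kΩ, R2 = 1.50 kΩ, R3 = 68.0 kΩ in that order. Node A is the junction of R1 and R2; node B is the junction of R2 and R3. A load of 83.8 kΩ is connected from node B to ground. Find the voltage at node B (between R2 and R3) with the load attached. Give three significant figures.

At node B, R3 is in parallel with the load: R3‖R_L = 37.54 kΩ.
Below node A the resistance is R2 + (R3‖R_L) = 39.04 kΩ, so V_A = 34.5 × 39.04/40.04 = 33.64 V.
Then V_B = V_A × (R3‖R_L)/(R2 + R3‖R_L) = 33.64 × 37.54/39.04 = 32.3 V.

V ≈ 32.3 V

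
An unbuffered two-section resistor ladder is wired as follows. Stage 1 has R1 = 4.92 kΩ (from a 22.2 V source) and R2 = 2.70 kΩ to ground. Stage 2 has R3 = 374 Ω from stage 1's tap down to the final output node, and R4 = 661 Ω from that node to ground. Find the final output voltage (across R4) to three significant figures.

Stage 2 presents R3+R4 = 1035 Ω as a load on stage 1's tap.
Stage 1's lower leg becomes R2‖(R3+R4) = 748.2 Ω, so V_mid = 22.2 × 748.2/5668 = 2.930 V.
Stage 2 is itself unloaded: V_out = V_mid × R4/(R3+R4) = 2.930 × 661/1035 = 1.87 V.

V_out ≈ 1.87 V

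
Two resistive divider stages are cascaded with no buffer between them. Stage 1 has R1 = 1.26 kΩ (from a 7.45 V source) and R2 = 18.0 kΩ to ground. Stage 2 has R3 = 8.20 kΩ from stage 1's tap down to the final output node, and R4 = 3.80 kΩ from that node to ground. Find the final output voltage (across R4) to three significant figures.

Stage 2 presents R3+R4 = 12.00 kΩ as a load on stage 1's tap.
Stage 1's lower leg becomes R2‖(R3+R4) = 7.200 kΩ, so V_mid = 7.45 × 7.200/8.460 = 6.340 V.
Stage 2 is itself unloaded: V_out = V_mid × R4/(R3+R4) = 6.340 × 3.80/12.00 = 2.01 V.

V_out ≈ 2.01 V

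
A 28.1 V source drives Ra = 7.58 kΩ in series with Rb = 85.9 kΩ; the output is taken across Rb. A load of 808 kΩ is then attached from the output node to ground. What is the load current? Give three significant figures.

I_L ≈ 0.0317 mA

Rb‖R_L = 77.65 kΩ; V_out = 28.1 × 77.65/85.23 = 25.60 V.
I_L = V_out / R_L = 25.60 / 808 kΩ = 0.0317 mA.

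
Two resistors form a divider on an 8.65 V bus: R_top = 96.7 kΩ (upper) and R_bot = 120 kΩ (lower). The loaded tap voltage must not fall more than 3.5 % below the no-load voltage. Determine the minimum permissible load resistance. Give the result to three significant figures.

Output resistance R_th = R_top‖R_bot = (96.7 × 120)/216.7 = 53.55 kΩ.
The fractional drop is R_th/(R_th + R_L); requiring this ≤ 0.0350 gives R_L ≥ R_th(1/0.0350 − 1) = 53.55 × 27.57 = 1.48 MΩ.

R_L(min) ≈ 1.48 MΩ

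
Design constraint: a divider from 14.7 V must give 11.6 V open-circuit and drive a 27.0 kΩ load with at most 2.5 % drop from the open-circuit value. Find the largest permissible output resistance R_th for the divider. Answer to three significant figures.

Loading drop = R_th/(R_th + R_L) ≤ 0.0250, so R_th ≤ R_L · ε/(1−ε) = 27.0 kΩ × 0.0250/0.9750 = 692 Ω.
(Any R1, R2 with R2/(R1+R2) = 0.789 and R1‖R2 ≤ 692 Ω will meet the spec.)

R_th ≤ 692 Ω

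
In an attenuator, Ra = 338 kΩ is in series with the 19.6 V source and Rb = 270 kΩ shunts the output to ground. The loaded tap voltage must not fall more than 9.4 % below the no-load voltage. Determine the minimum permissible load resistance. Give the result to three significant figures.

R_L(min) ≈ 1.45 MΩ

Output resistance R_th = Ra‖Rb = (338 × 270)/608.0 = 150.1 kΩ.
The fractional drop is R_th/(R_th + R_L); requiring this ≤ 0.0940 gives R_L ≥ R_th(1/0.0940 − 1) = 150.1 × 9.638 = 1.45 MΩ.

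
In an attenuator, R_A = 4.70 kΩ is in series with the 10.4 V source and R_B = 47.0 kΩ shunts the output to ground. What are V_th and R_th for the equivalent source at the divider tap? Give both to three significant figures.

V_th is the open-circuit tap voltage: 10.4 × 47.0/(4.70 + 47.0) = 9.45 V.
With the supply zeroed, R_A and R_B appear in parallel from the tap: R_th = R_A‖R_B = (4.70 × 47.0)/51.70 = 4.27 kΩ.

V_th = 9.45 V, R_th = 4.27 kΩ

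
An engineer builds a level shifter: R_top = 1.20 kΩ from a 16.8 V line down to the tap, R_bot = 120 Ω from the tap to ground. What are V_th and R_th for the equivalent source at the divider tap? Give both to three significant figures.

V_th is the open-circuit tap voltage: 16.8 × 120/(1200 + 120) = 1.53 V.
With the supply zeroed, R_top and R_bot appear in parallel from the tap: R_th = R_top‖R_bot = (1200 × 120)/1320 = 109 Ω.

V_th = 1.53 V, R_th = 109 Ω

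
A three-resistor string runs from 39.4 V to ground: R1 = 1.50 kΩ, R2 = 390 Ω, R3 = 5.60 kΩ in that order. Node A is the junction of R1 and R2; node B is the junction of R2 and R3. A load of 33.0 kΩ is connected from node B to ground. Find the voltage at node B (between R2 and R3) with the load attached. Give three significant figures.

V ≈ 28.2 V

At node B, R3 is in parallel with the load: R3‖R_L = 4788 Ω.
Below node A the resistance is R2 + (R3‖R_L) = 5178 Ω, so V_A = 39.4 × 5178/6678 = 30.55 V.
Then V_B = V_A × (R3‖R_L)/(R2 + R3‖R_L) = 30.55 × 4788/5178 = 28.2 V.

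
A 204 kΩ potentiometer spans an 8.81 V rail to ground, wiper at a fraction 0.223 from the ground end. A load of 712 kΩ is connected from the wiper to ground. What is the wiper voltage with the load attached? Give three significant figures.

The wiper splits the pot into (1−α)R = 158.5 kΩ above and αR = 45.49 kΩ below.
Lower section ‖ load = 42.76 kΩ.
V_wiper = 8.81 × 42.76/(158.5 + 42.76) = 1.87 V.

V ≈ 1.87 V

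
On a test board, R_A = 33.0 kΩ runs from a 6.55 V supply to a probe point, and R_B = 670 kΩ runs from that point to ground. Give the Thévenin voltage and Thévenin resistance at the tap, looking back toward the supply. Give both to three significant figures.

V_th = 6.24 V, R_th = 31.5 kΩ

V_th is the open-circuit tap voltage: 6.55 × 670/(33.0 + 670) = 6.24 V.
With the supply zeroed, R_A and R_B appear in parallel from the tap: R_th = R_A‖R_B = (33.0 × 670)/703.0 = 31.5 kΩ.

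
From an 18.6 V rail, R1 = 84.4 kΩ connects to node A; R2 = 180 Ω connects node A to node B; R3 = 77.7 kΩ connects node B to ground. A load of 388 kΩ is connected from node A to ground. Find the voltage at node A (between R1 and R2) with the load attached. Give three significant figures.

V ≈ 8.08 V

Below node A the series string R2+R3 = 77880 Ω sits in parallel with the 388000 Ω load: 64860 Ω.
V_A = 18.6 × 64860/(84400 + 64860) = 8.08 V.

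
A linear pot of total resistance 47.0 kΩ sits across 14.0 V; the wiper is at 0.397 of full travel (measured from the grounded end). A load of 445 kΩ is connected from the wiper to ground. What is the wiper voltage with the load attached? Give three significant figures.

The wiper splits the pot into (1−α)R = 28.34 kΩ above and αR = 18.66 kΩ below.
Lower section ‖ load = 17.91 kΩ.
V_wiper = 14.0 × 17.91/(28.34 + 17.91) = 5.42 V.

V ≈ 5.42 V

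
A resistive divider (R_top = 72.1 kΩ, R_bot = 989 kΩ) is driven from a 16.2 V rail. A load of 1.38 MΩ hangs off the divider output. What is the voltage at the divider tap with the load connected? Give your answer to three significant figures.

The load sits in parallel with R_bot: R_bot‖R_L = (989 × 1380) / (989 + 1380) = 576.1 kΩ.
V_out = 16.2 × 576.1 / (72.1 + 576.1) = 16.2 × 576.1/648.2 = 14.4 V.

V_out ≈ 14.4 V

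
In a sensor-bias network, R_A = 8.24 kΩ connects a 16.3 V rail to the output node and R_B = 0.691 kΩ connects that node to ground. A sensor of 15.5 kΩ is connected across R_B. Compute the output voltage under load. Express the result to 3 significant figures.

V_out ≈ 1.21 V

The load sits in parallel with R_B: R_B‖R_L = (691 × 15500) / (691 + 15500) = 661.5 Ω.
V_out = 16.3 × 661.5 / (8240 + 661.5) = 16.3 × 661.5/8902 = 1.21 V.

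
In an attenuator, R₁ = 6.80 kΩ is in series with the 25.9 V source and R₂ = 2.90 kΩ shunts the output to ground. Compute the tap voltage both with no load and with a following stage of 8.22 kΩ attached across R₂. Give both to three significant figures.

Unloaded: 7.74 V; loaded: 6.21 V

Open-circuit: V = 25.9 × 2.90/(6.80 + 2.90) = 7.74 V.
With the load, R₂ becomes R₂‖R_L = 2.144 kΩ, so V = 25.9 × 2.144/8.944 = 6.21 V.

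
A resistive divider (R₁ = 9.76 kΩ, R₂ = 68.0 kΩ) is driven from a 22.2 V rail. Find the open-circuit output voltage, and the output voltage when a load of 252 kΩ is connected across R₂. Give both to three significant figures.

Unloaded: 19.4 V; loaded: 18.8 V

Open-circuit: V = 22.2 × 68.0/(9.76 + 68.0) = 19.4 V.
With the load, R₂ becomes R₂‖R_L = 53.55 kΩ, so V = 22.2 × 53.55/63.31 = 18.8 V.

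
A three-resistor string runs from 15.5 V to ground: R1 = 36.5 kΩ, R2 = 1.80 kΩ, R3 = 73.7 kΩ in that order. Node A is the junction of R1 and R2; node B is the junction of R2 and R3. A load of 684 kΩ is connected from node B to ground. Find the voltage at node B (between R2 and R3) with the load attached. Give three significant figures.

V ≈ 9.84 V

At node B, R3 is in parallel with the load: R3‖R_L = 66.53 kΩ.
Below node A the resistance is R2 + (R3‖R_L) = 68.33 kΩ, so V_A = 15.5 × 68.33/104.8 = 10.10 V.
Then V_B = V_A × (R3‖R_L)/(R2 + R3‖R_L) = 10.10 × 66.53/68.33 = 9.84 V.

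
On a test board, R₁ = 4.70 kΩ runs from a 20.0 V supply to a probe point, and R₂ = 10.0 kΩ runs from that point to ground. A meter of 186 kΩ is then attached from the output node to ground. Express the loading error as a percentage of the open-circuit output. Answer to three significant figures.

1.69 %

The divider's output (Thévenin) resistance is R₁‖R₂ = 3.197 kΩ.
Fractional drop under load = R_th/(R_th + R_L) = 3.197 / (3.197 + 186) = 0.01690.
So the output falls by 1.69 %.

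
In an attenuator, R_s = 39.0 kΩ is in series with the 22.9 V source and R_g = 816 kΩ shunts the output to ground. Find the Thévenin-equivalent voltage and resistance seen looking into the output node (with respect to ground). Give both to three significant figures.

V_th is the open-circuit tap voltage: 22.9 × 816/(39.0 + 816) = 21.9 V.
With the supply zeroed, R_s and R_g appear in parallel from the tap: R_th = R_s‖R_g = (39.0 × 816)/855.0 = 37.2 kΩ.

V_th = 21.9 V, R_th = 37.2 kΩ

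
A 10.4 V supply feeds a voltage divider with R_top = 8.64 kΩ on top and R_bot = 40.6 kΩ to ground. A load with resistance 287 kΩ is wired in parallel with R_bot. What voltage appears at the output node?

V_out ≈ 8.37 V

The load sits in parallel with R_bot: R_bot‖R_L = (40.6 × 287) / (40.6 + 287) = 35.57 kΩ.
V_out = 10.4 × 35.57 / (8.64 + 35.57) = 10.4 × 35.57/44.21 = 8.37 V.
(Unloaded it would have been 8.58 V.)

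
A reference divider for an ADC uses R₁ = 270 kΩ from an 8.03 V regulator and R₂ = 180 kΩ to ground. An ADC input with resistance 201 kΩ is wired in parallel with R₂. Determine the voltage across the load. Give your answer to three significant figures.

The load sits in parallel with R₂: R₂‖R_L = (180 × 201) / (180 + 201) = 94.96 kΩ.
V_out = 8.03 × 94.96 / (270 + 94.96) = 8.03 × 94.96/365.0 = 2.09 V.
(Unloaded it would have been 3.21 V.)

V_out ≈ 2.09 V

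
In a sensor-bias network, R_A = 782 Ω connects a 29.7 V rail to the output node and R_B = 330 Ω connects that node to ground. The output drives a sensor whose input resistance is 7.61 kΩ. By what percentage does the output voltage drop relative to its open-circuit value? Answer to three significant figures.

The divider's output (Thévenin) resistance is R_A‖R_B = 232.1 Ω.
Fractional drop under load = R_th/(R_th + R_L) = 232.1 / (232.1 + 7610) = 0.02959.
So the output falls by 2.96 %.

2.96 %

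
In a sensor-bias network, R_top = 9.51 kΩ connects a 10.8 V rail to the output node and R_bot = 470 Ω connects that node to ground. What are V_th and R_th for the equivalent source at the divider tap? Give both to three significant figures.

V_th = 0.509 V, R_th = 448 Ω

V_th is the open-circuit tap voltage: 10.8 × 470/(9510 + 470) = 0.509 V.
With the supply zeroed, R_top and R_bot appear in parallel from the tap: R_th = R_top‖R_bot = (9510 × 470)/9980 = 448 Ω.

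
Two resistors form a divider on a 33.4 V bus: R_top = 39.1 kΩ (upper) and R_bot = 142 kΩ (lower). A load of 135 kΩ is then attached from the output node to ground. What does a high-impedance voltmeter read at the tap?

The load sits in parallel with R_bot: R_bot‖R_L = (142 × 135) / (142 + 135) = 69.21 kΩ.
V_out = 33.4 × 69.21 / (39.1 + 69.21) = 33.4 × 69.21/108.3 = 21.3 V.

V_out ≈ 21.3 V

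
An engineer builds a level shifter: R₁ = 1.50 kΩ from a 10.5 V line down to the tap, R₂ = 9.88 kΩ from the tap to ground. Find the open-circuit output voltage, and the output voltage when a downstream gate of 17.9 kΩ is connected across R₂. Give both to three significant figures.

Open-circuit: V = 10.5 × 9.88/(1.50 + 9.88) = 9.12 V.
With the load, R₂ becomes R₂‖R_L = 6.366 kΩ, so V = 10.5 × 6.366/7.866 = 8.50 V.

Unloaded: 9.12 V; loaded: 8.50 V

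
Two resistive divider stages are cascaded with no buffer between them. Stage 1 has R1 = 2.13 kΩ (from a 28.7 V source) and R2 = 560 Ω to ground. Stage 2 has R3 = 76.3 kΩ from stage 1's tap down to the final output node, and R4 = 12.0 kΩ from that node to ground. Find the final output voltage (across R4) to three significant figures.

Stage 2 presents R3+R4 = 88300 Ω as a load on stage 1's tap.
Stage 1's lower leg becomes R2‖(R3+R4) = 556.5 Ω, so V_mid = 28.7 × 556.5/2686 = 5.945 V.
Stage 2 is itself unloaded: V_out = V_mid × R4/(R3+R4) = 5.945 × 12000/88300 = 0.808 V.

V_out ≈ 0.808 V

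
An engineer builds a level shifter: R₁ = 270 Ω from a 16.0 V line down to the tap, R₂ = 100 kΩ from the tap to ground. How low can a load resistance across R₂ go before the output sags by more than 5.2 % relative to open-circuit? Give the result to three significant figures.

Output resistance R_th = R₁‖R₂ = (270 × 100000)/100300 = 269.3 Ω.
The fractional drop is R_th/(R_th + R_L); requiring this ≤ 0.0520 gives R_L ≥ R_th(1/0.0520 − 1) = 269.3 × 18.23 = 4.91 kΩ.

R_L(min) ≈ 4.91 kΩ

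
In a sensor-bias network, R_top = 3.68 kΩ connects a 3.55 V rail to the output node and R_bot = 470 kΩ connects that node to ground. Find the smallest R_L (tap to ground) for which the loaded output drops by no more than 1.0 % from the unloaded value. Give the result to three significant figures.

R_L(min) ≈ 361 kΩ

Output resistance R_th = R_top‖R_bot = (3.68 × 470)/473.7 = 3.651 kΩ.
The fractional drop is R_th/(R_th + R_L); requiring this ≤ 0.0100 gives R_L ≥ R_th(1/0.0100 − 1) = 3.651 × 99.00 = 361 kΩ.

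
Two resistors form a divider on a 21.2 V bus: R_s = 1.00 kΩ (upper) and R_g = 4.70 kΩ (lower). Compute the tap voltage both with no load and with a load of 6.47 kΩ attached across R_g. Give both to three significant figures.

Unloaded: 17.5 V; loaded: 15.5 V

Open-circuit: V = 21.2 × 4.70/(1.00 + 4.70) = 17.5 V.
With the load, R_g becomes R_g‖R_L = 2.722 kΩ, so V = 21.2 × 2.722/3.722 = 15.5 V.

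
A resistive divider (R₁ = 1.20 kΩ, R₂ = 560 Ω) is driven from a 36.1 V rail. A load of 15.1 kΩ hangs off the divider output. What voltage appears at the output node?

The load sits in parallel with R₂: R₂‖R_L = (560 × 15100) / (560 + 15100) = 540.0 Ω.
V_out = 36.1 × 540.0 / (1200 + 540.0) = 36.1 × 540.0/1740 = 11.2 V.

V_out ≈ 11.2 V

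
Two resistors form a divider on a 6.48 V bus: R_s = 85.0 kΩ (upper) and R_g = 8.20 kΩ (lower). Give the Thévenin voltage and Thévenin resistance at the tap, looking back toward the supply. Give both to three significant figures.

V_th = 0.570 V, R_th = 7.48 kΩ

V_th is the open-circuit tap voltage: 6.48 × 8.20/(85.0 + 8.20) = 0.570 V.
With the supply zeroed, R_s and R_g appear in parallel from the tap: R_th = R_s‖R_g = (85.0 × 8.20)/93.20 = 7.48 kΩ.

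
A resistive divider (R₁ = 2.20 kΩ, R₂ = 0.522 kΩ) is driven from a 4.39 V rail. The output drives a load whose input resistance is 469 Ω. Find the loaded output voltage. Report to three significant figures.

V_out ≈ 0.443 V

The load sits in parallel with R₂: R₂‖R_L = (522 × 469) / (522 + 469) = 247.0 Ω.
V_out = 4.39 × 247.0 / (2200 + 247.0) = 4.39 × 247.0/2447 = 0.443 V.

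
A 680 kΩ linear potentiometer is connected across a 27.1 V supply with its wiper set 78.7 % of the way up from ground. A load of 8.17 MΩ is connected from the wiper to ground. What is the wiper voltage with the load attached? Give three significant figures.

The wiper splits the pot into (1−α)R = 144.8 kΩ above and αR = 535.2 kΩ below.
Lower section ‖ load = 502.3 kΩ.
V_wiper = 27.1 × 502.3/(144.8 + 502.3) = 21.0 V.

V ≈ 21.0 V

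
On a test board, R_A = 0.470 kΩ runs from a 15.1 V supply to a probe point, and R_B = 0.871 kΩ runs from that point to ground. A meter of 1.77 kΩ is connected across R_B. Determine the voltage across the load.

The load sits in parallel with R_B: R_B‖R_L = (871 × 1770) / (871 + 1770) = 583.7 Ω.
V_out = 15.1 × 583.7 / (470 + 583.7) = 15.1 × 583.7/1054 = 8.36 V.
(Unloaded it would have been 9.81 V.)

V_out ≈ 8.36 V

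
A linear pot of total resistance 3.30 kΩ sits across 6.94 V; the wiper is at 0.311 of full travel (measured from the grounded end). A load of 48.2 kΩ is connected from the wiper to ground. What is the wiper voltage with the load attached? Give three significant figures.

V ≈ 2.13 V

The wiper splits the pot into (1−α)R = 2.274 kΩ above and αR = 1.026 kΩ below.
Lower section ‖ load = 1.005 kΩ.
V_wiper = 6.94 × 1.005/(2.274 + 1.005) = 2.13 V.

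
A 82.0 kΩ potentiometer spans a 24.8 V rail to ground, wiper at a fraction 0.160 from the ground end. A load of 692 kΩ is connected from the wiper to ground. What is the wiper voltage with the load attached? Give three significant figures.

V ≈ 3.91 V

The wiper splits the pot into (1−α)R = 68.88 kΩ above and αR = 13.12 kΩ below.
Lower section ‖ load = 12.88 kΩ.
V_wiper = 24.8 × 12.88/(68.88 + 12.88) = 3.91 V.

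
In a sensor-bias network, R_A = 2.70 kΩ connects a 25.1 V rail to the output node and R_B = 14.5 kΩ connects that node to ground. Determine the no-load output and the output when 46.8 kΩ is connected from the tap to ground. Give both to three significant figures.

Unloaded: 21.2 V; loaded: 20.2 V

Open-circuit: V = 25.1 × 14.5/(2.70 + 14.5) = 21.2 V.
With the load, R_B becomes R_B‖R_L = 11.07 kΩ, so V = 25.1 × 11.07/13.77 = 20.2 V.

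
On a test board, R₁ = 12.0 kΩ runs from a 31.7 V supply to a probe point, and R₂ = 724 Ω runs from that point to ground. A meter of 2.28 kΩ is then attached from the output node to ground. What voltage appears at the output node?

The load sits in parallel with R₂: R₂‖R_L = (724 × 2280) / (724 + 2280) = 549.5 Ω.
V_out = 31.7 × 549.5 / (12000 + 549.5) = 31.7 × 549.5/12550 = 1.39 V.

V_out ≈ 1.39 V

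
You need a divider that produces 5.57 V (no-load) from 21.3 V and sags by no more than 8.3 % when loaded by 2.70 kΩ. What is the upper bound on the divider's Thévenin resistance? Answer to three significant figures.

R_th ≤ 244 Ω

Loading drop = R_th/(R_th + R_L) ≤ 0.0830, so R_th ≤ R_L · ε/(1−ε) = 2.70 kΩ × 0.0830/0.9170 = 244 Ω.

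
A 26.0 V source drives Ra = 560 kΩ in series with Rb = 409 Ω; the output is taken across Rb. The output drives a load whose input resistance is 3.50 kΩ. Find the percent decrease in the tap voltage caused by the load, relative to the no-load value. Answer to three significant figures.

10.5 %

Unloaded V = 26.0 × 409/560400 = 0.018975 V.
Loaded: Rb‖R_L = 366.2 Ω, giving V = 26.0 × 366.2/560400 = 0.016991 V.
Drop = (0.018975 − 0.016991) / 0.018975 = 10.5 %.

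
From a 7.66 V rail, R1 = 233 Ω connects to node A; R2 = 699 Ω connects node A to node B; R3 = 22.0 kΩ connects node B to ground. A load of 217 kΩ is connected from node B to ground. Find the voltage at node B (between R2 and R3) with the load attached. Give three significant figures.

V ≈ 7.32 V

At node B, R3 is in parallel with the load: R3‖R_L = 19970 Ω.
Below node A the resistance is R2 + (R3‖R_L) = 20670 Ω, so V_A = 7.66 × 20670/20910 = 7.575 V.
Then V_B = V_A × (R3‖R_L)/(R2 + R3‖R_L) = 7.575 × 19970/20670 = 7.32 V.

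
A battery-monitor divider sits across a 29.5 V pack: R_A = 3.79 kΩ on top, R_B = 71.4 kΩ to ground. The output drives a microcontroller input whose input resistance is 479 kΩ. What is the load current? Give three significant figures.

R_B‖R_L = 62.14 kΩ; V_out = 29.5 × 62.14/65.93 = 27.80 V.
I_L = V_out / R_L = 27.80 / 479 kΩ = 0.0580 mA.

I_L ≈ 0.0580 mA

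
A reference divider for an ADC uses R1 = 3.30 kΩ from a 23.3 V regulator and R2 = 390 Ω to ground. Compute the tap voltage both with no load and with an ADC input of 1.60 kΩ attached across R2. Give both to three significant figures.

Open-circuit: V = 23.3 × 390/(3300 + 390) = 2.46 V.
With the load, R2 becomes R2‖R_L = 313.6 Ω, so V = 23.3 × 313.6/3614 = 2.02 V.

Unloaded: 2.46 V; loaded: 2.02 V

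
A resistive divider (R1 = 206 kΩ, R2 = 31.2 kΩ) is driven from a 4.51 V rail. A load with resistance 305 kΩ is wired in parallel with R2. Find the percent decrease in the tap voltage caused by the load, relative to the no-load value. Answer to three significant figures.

Unloaded V = 4.51 × 31.2/237.2 = 0.59322 V.
Loaded: R2‖R_L = 28.30 kΩ, giving V = 4.51 × 28.30/234.3 = 0.54482 V.
Drop = (0.59322 − 0.54482) / 0.59322 = 8.16 %.

8.16 %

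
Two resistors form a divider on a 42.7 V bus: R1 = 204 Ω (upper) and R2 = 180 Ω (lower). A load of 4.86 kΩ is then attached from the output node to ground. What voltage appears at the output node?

V_out ≈ 19.6 V

The load sits in parallel with R2: R2‖R_L = (180 × 4860) / (180 + 4860) = 173.6 Ω.
V_out = 42.7 × 173.6 / (204 + 173.6) = 42.7 × 173.6/377.6 = 19.6 V.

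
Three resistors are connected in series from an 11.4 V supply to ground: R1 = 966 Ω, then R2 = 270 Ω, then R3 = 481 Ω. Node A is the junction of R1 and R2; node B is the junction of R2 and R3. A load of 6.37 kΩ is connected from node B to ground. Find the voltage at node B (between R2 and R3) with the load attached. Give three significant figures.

V ≈ 3.03 V

At node B, R3 is in parallel with the load: R3‖R_L = 447.2 Ω.
Below node A the resistance is R2 + (R3‖R_L) = 717.2 Ω, so V_A = 11.4 × 717.2/1683 = 4.858 V.
Then V_B = V_A × (R3‖R_L)/(R2 + R3‖R_L) = 4.858 × 447.2/717.2 = 3.03 V.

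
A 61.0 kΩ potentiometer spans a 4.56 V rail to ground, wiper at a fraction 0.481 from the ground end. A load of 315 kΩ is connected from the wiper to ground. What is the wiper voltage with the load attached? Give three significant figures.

The wiper splits the pot into (1−α)R = 31.66 kΩ above and αR = 29.34 kΩ below.
Lower section ‖ load = 26.84 kΩ.
V_wiper = 4.56 × 26.84/(31.66 + 26.84) = 2.09 V.

V ≈ 2.09 V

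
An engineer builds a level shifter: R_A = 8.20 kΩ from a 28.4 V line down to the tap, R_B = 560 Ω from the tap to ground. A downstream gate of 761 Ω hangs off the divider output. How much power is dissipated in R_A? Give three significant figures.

Total resistance from the source is R_A + (R_B‖R_L) = 8523 Ω, so I = 28.4/8523 Ω = 3.332 mA.
P = I²·R_A = (3.332 mA)² × 8.20 kΩ = 91.1 mW.

P ≈ 91.1 mW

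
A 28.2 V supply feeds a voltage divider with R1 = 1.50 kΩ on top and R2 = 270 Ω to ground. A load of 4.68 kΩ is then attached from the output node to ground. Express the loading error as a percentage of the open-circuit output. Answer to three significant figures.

The divider's output (Thévenin) resistance is R1‖R2 = 228.8 Ω.
Fractional drop under load = R_th/(R_th + R_L) = 228.8 / (228.8 + 4680) = 0.04661.
So the output falls by 4.66 %.

4.66 %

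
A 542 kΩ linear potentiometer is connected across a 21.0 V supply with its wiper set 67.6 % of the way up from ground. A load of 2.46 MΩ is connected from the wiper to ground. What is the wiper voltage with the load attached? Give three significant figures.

The wiper splits the pot into (1−α)R = 175.6 kΩ above and αR = 366.4 kΩ below.
Lower section ‖ load = 318.9 kΩ.
V_wiper = 21.0 × 318.9/(175.6 + 318.9) = 13.5 V.

V ≈ 13.5 V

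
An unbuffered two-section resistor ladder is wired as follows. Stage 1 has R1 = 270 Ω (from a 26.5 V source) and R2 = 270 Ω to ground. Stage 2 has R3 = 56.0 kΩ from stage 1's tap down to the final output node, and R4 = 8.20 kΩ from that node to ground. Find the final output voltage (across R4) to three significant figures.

V_out ≈ 1.69 V

Stage 2 presents R3+R4 = 64200 Ω as a load on stage 1's tap.
Stage 1's lower leg becomes R2‖(R3+R4) = 268.9 Ω, so V_mid = 26.5 × 268.9/538.9 = 13.22 V.
Stage 2 is itself unloaded: V_out = V_mid × R4/(R3+R4) = 13.22 × 8200/64200 = 1.69 V.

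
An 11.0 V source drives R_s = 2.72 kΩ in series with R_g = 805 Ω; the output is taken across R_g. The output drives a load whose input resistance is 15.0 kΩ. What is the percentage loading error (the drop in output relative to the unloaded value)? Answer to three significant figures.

The divider's output (Thévenin) resistance is R_s‖R_g = 621.2 Ω.
Fractional drop under load = R_th/(R_th + R_L) = 621.2 / (621.2 + 15000) = 0.03976.
So the output falls by 3.98 %.

3.98 %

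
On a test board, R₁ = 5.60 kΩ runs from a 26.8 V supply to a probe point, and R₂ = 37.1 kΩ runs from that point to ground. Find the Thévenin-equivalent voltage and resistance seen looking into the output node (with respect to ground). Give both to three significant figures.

V_th is the open-circuit tap voltage: 26.8 × 37.1/(5.60 + 37.1) = 23.3 V.
With the supply zeroed, R₁ and R₂ appear in parallel from the tap: R_th = R₁‖R₂ = (5.60 × 37.1)/42.70 = 4.87 kΩ.

V_th = 23.3 V, R_th = 4.87 kΩ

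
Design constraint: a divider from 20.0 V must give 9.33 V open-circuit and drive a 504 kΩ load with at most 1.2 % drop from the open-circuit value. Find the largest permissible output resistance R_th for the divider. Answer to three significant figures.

Loading drop = R_th/(R_th + R_L) ≤ 0.0120, so R_th ≤ R_L · ε/(1−ε) = 504 kΩ × 0.0120/0.9880 = 6.12 kΩ.
(Any R1, R2 with R2/(R1+R2) = 0.467 and R1‖R2 ≤ 6.12 kΩ will meet the spec.)

R_th ≤ 6.12 kΩ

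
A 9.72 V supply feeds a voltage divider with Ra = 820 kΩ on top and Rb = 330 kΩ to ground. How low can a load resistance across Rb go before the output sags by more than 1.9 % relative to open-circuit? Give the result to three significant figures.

R_L(min) ≈ 12.1 MΩ

Output resistance R_th = Ra‖Rb = (820 × 330)/1150 = 235.3 kΩ.
The fractional drop is R_th/(R_th + R_L); requiring this ≤ 0.0190 gives R_L ≥ R_th(1/0.0190 − 1) = 235.3 × 51.63 = 12.1 MΩ.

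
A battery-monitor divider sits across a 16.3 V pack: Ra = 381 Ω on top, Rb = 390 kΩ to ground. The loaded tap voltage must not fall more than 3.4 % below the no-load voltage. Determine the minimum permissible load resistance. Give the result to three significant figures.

R_L(min) ≈ 10.8 kΩ

Output resistance R_th = Ra‖Rb = (381 × 390000)/390400 = 380.6 Ω.
The fractional drop is R_th/(R_th + R_L); requiring this ≤ 0.0340 gives R_L ≥ R_th(1/0.0340 − 1) = 380.6 × 28.41 = 10.8 kΩ.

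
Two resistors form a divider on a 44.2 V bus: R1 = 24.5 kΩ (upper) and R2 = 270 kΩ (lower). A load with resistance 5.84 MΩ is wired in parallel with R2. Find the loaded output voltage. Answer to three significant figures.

V_out ≈ 40.4 V

The load sits in parallel with R2: R2‖R_L = (270 × 5840) / (270 + 5840) = 258.1 kΩ.
V_out = 44.2 × 258.1 / (24.5 + 258.1) = 44.2 × 258.1/282.6 = 40.4 V.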